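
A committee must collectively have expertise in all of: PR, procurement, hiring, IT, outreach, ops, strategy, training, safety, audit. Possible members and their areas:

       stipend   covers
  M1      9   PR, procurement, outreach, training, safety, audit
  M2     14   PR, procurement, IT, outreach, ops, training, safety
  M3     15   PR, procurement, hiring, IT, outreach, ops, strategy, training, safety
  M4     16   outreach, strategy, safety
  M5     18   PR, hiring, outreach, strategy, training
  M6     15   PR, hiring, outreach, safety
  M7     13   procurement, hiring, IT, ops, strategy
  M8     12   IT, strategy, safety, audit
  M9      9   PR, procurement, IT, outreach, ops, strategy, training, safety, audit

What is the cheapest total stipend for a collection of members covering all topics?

22

M1, M7 cover every topic at stipend 9 + 13 = 22.
Any cover uses at least 2 members; among all covering selections none totals below 22.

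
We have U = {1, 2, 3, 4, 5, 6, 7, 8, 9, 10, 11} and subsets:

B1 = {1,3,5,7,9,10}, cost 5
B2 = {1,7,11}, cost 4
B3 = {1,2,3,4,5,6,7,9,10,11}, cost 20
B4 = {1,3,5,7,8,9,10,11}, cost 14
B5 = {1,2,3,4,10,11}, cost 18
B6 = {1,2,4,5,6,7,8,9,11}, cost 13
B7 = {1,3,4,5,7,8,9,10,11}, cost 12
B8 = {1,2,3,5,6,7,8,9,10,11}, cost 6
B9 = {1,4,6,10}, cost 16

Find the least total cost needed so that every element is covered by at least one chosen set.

18

B1, B6 cover every element at cost 5 + 13 = 18.
Any cover uses at least 2 sets; among all covering selections none totals below 18.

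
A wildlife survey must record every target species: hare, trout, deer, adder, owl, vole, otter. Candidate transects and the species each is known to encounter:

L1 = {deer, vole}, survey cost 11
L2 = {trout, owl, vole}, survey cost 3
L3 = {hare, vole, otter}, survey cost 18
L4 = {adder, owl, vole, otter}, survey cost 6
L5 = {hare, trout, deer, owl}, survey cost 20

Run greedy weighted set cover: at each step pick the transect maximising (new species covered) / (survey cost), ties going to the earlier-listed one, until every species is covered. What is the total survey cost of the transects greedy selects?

29

Pick 1: L2 adds 3 new (trout, owl, vole) at survey cost 3 (ratio 3/3).
Pick 2: L4 adds 2 new (adder, otter) at survey cost 6 (ratio 2/6).
Pick 3: L5 adds 2 new (hare, deer) at survey cost 20 (ratio 2/20).
Greedy total survey cost: 3 + 6 + 20 = 29. (The true optimum is 26, so greedy overshoots here.)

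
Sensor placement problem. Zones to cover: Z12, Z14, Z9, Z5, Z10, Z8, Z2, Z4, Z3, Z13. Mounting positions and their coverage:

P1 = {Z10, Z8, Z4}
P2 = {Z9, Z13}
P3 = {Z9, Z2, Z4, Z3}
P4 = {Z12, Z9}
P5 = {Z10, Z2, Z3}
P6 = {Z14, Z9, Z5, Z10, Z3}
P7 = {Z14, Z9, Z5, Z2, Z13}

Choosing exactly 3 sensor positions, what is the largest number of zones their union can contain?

Choosing P1, P3, P7 covers {Z14, Z9, Z5, Z10, Z8, Z2, Z4, Z3, Z13} — 9 zones.
No choice of 3 sensor positions does better; here Z12 is left uncovered.

9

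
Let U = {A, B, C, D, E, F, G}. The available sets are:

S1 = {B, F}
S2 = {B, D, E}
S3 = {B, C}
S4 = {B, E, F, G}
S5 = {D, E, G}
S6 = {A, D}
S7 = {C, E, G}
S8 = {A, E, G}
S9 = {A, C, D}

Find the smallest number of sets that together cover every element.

S4, S9 together cover {A, B, C, D, E, F, G} — every element.
No single set contains all 7 elements, so 2 is optimal.

2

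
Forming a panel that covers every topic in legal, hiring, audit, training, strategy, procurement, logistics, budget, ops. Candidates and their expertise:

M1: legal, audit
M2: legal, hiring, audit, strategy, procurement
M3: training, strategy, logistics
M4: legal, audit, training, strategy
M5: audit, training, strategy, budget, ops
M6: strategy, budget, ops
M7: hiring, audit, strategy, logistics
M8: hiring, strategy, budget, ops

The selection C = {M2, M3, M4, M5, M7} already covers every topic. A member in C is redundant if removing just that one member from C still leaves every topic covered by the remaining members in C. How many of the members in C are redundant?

Drop M2: procurement uncovered — not redundant.
Drop M3: the rest still cover every topic — redundant.
Drop M4: the rest still cover every topic — redundant.
Drop M5: budget, ops uncovered — not redundant.
Drop M7: the rest still cover every topic — redundant.
3 redundant: M3, M4, M7.

3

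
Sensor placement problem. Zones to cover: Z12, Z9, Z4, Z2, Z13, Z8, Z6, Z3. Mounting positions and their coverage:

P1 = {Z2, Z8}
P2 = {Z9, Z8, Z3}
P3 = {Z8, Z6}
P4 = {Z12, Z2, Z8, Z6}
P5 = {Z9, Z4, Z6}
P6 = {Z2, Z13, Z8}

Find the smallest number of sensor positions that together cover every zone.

P2, P4, P5, P6 together cover {Z12, Z9, Z4, Z2, Z13, Z8, Z6, Z3} — every zone.
No 3 of the 6 sensor positions cover everything (all 20 triples fall short), so 4 is minimum.

4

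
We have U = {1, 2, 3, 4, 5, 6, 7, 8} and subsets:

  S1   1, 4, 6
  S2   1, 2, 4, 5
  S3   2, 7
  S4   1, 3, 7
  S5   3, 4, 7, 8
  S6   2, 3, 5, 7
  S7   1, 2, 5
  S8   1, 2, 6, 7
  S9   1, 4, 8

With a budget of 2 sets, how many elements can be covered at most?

7

Choosing S1, S6 covers {1, 2, 3, 4, 5, 6, 7} — 7 elements.
No choice of 2 sets does better; here 8 is left uncovered.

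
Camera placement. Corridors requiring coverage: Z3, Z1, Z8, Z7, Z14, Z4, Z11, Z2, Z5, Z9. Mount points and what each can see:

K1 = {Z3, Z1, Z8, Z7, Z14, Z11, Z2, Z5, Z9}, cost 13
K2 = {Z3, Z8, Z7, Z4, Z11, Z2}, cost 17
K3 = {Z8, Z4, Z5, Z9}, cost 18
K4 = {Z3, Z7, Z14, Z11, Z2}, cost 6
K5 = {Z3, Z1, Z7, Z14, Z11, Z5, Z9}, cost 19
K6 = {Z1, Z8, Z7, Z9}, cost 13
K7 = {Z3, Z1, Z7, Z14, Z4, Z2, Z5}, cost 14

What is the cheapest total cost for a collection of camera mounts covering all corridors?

K1, K7 cover every corridor at cost 13 + 14 = 27.
Any cover uses at least 2 camera mounts; among all covering selections none totals below 27.

27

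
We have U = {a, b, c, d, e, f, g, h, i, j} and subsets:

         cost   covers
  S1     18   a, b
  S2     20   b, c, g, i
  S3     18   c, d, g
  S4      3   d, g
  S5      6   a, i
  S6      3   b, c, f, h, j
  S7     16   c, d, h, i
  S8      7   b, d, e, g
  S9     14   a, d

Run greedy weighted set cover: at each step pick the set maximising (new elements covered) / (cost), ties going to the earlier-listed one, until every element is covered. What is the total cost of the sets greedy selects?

19

Pick 1: S6 adds 5 new (b, c, f, h, j) at cost 3 (ratio 5/3).
Pick 2: S4 adds 2 new (d, g) at cost 3 (ratio 2/3).
Pick 3: S5 adds 2 new (a, i) at cost 6 (ratio 2/6).
Pick 4: S8 adds 1 new (e) at cost 7 (ratio 1/7).
Greedy total cost: 3 + 3 + 6 + 7 = 19. (The true optimum is 16, so greedy overshoots here.)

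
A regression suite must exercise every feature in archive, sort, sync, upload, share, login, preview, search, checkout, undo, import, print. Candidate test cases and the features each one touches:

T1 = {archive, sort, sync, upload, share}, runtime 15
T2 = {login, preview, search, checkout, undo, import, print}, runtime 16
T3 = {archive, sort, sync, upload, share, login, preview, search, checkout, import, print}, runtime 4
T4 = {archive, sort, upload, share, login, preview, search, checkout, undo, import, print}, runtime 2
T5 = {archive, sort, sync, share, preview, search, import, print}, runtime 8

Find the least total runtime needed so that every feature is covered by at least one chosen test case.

6

T3, T4 cover every feature at runtime 4 + 2 = 6.
Any cover uses at least 2 test cases; among all covering selections none totals below 6.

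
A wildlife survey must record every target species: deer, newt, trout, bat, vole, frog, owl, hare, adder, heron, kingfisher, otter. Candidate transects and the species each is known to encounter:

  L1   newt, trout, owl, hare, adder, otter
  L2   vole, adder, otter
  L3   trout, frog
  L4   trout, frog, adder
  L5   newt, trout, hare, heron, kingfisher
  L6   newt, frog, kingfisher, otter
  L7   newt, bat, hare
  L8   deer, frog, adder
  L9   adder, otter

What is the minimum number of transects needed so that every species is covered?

L1, L2, L5, L7, L8 together cover {deer, newt, trout, bat, vole, frog, owl, hare, adder, heron, kingfisher, otter} — every species.
No 4 of the 9 transects cover everything (all 126 size-4 selections fall short), so 5 is minimum.

5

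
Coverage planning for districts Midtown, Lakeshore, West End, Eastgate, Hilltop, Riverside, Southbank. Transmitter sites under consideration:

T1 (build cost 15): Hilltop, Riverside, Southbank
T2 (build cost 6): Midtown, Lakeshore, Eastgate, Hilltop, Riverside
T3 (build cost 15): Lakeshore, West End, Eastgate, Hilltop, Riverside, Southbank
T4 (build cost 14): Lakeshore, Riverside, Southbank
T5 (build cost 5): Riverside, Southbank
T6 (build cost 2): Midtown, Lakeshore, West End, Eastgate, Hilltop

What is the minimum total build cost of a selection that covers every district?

7

T5, T6 cover every district at build cost 5 + 2 = 7.
Any cover uses at least 2 transmitter sites; among all covering selections none totals below 7.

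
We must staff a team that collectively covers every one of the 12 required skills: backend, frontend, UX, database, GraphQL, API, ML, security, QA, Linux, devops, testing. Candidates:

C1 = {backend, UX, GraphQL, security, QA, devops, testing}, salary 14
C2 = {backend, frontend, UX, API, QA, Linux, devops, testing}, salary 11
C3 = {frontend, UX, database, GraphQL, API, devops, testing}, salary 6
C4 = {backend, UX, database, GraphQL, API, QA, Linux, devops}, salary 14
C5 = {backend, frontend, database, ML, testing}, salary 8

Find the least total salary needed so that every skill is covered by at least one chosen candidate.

33

C1, C2, C5 cover every skill at salary 14 + 11 + 8 = 33.
Any cover uses at least 3 candidates; among all covering selections none totals below 33.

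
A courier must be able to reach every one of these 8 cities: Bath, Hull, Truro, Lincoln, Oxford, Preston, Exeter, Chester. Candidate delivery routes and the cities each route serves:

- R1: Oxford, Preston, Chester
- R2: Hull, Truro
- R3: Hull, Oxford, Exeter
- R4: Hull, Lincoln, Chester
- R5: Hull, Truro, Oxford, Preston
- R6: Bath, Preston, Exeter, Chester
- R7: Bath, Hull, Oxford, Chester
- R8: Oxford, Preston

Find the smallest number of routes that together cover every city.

R4, R5, R6 together cover {Bath, Hull, Truro, Lincoln, Oxford, Preston, Exeter, Chester} — every city.
No 2 of the 8 routes cover everything (all 28 pairs fall short), so 3 is minimum.

3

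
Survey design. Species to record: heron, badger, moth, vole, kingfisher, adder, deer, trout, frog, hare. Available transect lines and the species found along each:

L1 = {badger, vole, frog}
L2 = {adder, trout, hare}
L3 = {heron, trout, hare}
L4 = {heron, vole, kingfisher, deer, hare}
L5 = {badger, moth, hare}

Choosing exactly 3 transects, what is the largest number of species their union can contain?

9

Choosing L1, L2, L4 covers {heron, badger, vole, kingfisher, adder, deer, trout, frog, hare} — 9 species.
No choice of 3 transects does better; here moth is left uncovered.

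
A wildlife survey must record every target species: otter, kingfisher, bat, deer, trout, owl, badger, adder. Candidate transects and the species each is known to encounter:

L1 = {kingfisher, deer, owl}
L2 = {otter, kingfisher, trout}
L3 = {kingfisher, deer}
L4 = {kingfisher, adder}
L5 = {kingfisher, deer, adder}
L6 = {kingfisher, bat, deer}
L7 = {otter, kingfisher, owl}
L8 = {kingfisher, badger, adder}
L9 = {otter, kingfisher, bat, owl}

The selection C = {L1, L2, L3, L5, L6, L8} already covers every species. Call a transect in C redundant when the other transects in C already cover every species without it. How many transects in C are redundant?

Drop L1: owl uncovered — not redundant.
Drop L2: otter, trout uncovered — not redundant.
Drop L3: the rest still cover every species — redundant.
Drop L5: the rest still cover every species — redundant.
Drop L6: bat uncovered — not redundant.
Drop L8: badger uncovered — not redundant.
2 redundant: L3, L5.

2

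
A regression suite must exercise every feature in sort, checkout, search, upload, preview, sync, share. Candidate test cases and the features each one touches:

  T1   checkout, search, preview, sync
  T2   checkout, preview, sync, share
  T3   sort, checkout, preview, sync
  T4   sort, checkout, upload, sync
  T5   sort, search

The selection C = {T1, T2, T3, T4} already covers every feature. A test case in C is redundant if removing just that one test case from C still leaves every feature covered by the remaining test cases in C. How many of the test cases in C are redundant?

1

Drop T1: search uncovered — not redundant.
Drop T2: share uncovered — not redundant.
Drop T3: the rest still cover every feature — redundant.
Drop T4: upload uncovered — not redundant.
1 redundant: T3.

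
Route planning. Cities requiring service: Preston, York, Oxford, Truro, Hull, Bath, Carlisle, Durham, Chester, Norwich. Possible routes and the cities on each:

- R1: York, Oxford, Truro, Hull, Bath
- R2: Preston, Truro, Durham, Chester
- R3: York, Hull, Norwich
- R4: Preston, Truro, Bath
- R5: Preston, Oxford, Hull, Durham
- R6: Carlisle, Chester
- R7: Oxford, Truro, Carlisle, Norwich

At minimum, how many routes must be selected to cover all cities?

R1, R2, R7 together cover {Preston, York, Oxford, Truro, Hull, Bath, Carlisle, Durham, Chester, Norwich} — every city.
No 2 of the 7 routes cover everything (all 21 pairs fall short), so 3 is minimum.

3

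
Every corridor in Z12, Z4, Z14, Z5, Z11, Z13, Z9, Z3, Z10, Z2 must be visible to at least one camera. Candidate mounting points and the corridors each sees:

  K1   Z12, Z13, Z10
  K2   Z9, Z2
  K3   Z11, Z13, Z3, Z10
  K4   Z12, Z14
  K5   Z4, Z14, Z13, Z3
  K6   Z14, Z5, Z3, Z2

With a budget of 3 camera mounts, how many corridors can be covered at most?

8

Choosing K1, K2, K5 covers {Z12, Z4, Z14, Z13, Z9, Z3, Z10, Z2} — 8 corridors.
No choice of 3 camera mounts does better; here Z5, Z11 are left uncovered.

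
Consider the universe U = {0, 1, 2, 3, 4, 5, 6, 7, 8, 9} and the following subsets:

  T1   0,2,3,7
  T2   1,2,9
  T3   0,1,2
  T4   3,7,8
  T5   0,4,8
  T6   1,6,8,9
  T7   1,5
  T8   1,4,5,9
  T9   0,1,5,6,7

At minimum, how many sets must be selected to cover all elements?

T1, T6, T8 together cover {0, 1, 2, 3, 4, 5, 6, 7, 8, 9} — every element.
No 2 of the 9 sets cover everything (all 36 pairs fall short), so 3 is minimum.
Greedy (largest uncovered first) would take T9, T1, T5, T2 — 4 sets — but 3 suffice.

3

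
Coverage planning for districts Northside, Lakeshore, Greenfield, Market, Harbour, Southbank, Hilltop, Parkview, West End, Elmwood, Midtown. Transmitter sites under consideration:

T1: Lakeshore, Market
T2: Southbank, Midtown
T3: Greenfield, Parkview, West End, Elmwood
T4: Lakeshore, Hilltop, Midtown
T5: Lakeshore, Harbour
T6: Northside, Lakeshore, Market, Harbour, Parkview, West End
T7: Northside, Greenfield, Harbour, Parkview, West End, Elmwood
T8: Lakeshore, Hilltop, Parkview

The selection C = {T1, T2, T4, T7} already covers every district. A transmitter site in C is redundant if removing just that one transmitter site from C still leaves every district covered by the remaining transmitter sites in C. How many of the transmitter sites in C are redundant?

Drop T1: Market uncovered — not redundant.
Drop T2: Southbank uncovered — not redundant.
Drop T4: Hilltop uncovered — not redundant.
Drop T7: Northside, Greenfield, Harbour, Parkview, … uncovered — not redundant.
None of the transmitter sites in C is redundant.

0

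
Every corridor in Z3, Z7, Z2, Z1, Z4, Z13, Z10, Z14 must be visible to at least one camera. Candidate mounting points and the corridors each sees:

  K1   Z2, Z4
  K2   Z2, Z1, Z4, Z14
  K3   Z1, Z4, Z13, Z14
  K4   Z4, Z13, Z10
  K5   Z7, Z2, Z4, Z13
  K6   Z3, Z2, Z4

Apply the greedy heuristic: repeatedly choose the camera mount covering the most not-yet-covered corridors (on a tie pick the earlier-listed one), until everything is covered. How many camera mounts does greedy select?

Pick 1: K2 covers 4 new corridors (Z2, Z1, Z4, Z14).
Pick 2: K4 covers 2 new corridors (Z13, Z10).
Pick 3: K5 covers 1 new corridors (Z7).
Pick 4: K6 covers 1 new corridors (Z3).
Greedy uses 4 camera mounts.

4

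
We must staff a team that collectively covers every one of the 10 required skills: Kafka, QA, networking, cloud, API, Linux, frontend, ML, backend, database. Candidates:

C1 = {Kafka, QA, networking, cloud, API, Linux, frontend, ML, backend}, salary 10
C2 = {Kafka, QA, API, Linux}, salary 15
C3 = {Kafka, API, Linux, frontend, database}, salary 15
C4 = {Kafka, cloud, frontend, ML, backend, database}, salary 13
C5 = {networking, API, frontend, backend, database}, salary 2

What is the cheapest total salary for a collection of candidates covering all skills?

12

C1, C5 cover every skill at salary 10 + 2 = 12.
Any cover uses at least 2 candidates; among all covering selections none totals below 12.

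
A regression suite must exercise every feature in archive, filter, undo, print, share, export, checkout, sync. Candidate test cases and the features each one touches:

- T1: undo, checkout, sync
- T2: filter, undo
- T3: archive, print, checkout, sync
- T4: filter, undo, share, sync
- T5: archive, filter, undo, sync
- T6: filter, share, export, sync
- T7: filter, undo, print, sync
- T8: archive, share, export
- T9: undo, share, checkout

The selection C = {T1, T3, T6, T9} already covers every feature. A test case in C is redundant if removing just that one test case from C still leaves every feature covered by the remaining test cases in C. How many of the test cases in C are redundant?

2

Drop T1: the rest still cover every feature — redundant.
Drop T3: archive, print uncovered — not redundant.
Drop T6: filter, export uncovered — not redundant.
Drop T9: the rest still cover every feature — redundant.
2 redundant: T1, T9.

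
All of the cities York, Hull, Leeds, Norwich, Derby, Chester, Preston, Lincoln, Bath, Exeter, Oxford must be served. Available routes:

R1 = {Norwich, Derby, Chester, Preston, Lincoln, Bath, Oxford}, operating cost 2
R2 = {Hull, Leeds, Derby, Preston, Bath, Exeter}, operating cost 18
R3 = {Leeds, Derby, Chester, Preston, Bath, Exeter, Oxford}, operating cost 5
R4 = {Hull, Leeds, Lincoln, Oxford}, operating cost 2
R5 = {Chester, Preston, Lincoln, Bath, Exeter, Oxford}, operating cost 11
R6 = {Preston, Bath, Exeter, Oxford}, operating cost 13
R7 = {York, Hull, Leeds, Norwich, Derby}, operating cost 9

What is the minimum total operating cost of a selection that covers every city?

16

R1, R3, R7 cover every city at operating cost 2 + 5 + 9 = 16.
Any cover uses at least 2 routes; among all covering selections none totals below 16.
Greedy by coverage-per-operating cost would pick R1, R4, R3, R7 for 18 — worse than the optimum 16.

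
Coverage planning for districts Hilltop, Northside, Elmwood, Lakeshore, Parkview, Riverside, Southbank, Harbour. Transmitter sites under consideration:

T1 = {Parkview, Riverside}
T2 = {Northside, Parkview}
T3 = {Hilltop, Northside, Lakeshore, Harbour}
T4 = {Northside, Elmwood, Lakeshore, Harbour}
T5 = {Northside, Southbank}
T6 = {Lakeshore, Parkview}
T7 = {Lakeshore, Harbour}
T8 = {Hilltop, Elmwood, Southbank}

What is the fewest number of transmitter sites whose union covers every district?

T1, T3, T8 together cover {Hilltop, Northside, Elmwood, Lakeshore, Parkview, Riverside, Southbank, Harbour} — every district.
No 2 of the 8 transmitter sites cover everything (all 28 pairs fall short), so 3 is minimum.

3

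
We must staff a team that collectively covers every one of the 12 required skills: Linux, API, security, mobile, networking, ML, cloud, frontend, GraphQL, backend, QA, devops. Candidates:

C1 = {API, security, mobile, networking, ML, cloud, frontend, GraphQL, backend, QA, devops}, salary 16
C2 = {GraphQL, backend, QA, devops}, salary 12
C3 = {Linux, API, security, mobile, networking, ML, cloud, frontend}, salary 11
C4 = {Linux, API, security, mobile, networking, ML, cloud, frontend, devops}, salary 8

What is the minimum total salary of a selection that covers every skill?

C2, C4 cover every skill at salary 12 + 8 = 20.
Any cover uses at least 2 candidates; among all covering selections none totals below 20.

20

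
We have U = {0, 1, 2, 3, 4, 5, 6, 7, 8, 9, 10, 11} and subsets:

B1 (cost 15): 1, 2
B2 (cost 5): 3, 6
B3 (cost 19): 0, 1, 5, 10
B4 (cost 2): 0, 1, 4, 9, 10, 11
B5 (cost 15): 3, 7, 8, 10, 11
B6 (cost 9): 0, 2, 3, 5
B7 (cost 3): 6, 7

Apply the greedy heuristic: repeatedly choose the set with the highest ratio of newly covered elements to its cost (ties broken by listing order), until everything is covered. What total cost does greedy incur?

Pick 1: B4 adds 6 new (0, 1, 4, 9, 10, 11) at cost 2 (ratio 6/2).
Pick 2: B7 adds 2 new (6, 7) at cost 3 (ratio 2/3).
Pick 3: B6 adds 3 new (2, 3, 5) at cost 9 (ratio 3/9).
Pick 4: B5 adds 1 new (8) at cost 15 (ratio 1/15).
Greedy total cost: 2 + 3 + 9 + 15 = 29.

29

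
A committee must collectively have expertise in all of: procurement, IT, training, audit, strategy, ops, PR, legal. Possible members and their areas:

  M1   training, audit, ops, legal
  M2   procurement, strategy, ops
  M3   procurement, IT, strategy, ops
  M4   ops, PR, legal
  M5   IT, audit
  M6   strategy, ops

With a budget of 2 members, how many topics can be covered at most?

Choosing M1, M3 covers {procurement, IT, training, audit, strategy, ops, legal} — 7 topics.
No choice of 2 members does better; here PR is left uncovered.

7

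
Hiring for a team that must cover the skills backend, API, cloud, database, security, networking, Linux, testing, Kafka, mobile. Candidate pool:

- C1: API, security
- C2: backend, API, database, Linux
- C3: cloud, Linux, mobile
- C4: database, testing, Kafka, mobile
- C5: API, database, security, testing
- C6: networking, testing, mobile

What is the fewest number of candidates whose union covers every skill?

5

C1, C2, C3, C4, C6 together cover {backend, API, cloud, database, security, networking, Linux, testing, Kafka, mobile} — every skill.
No 4 of the 6 candidates cover everything (all 15 size-4 selections fall short), so 5 is minimum.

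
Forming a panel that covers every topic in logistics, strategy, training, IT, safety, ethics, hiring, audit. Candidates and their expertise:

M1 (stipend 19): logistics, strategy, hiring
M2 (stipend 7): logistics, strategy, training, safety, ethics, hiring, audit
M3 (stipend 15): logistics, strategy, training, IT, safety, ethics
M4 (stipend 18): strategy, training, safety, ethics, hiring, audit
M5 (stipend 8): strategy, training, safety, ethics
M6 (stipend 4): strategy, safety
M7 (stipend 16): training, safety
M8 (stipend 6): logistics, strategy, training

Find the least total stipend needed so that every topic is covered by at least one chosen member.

22

M2, M3 cover every topic at stipend 7 + 15 = 22.
Any cover uses at least 2 members; among all covering selections none totals below 22.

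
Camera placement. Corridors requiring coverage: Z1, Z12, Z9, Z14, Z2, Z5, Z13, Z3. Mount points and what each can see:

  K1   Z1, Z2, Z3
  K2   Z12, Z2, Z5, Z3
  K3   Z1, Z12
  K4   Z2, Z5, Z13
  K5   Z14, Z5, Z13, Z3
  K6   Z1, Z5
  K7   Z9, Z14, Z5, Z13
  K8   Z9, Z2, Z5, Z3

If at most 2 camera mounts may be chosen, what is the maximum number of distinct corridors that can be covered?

Choosing K1, K7 covers {Z1, Z9, Z14, Z2, Z5, Z13, Z3} — 7 corridors.
No choice of 2 camera mounts does better; here Z12 is left uncovered.

7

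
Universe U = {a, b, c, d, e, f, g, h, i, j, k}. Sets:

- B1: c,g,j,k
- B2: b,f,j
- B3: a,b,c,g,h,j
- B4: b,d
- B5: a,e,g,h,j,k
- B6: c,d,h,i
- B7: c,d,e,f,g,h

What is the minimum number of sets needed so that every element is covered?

B2, B5, B6 together cover {a, b, c, d, e, f, g, h, i, j, k} — every element.
No 2 of the 7 sets cover everything (all 21 pairs fall short), so 3 is minimum.

3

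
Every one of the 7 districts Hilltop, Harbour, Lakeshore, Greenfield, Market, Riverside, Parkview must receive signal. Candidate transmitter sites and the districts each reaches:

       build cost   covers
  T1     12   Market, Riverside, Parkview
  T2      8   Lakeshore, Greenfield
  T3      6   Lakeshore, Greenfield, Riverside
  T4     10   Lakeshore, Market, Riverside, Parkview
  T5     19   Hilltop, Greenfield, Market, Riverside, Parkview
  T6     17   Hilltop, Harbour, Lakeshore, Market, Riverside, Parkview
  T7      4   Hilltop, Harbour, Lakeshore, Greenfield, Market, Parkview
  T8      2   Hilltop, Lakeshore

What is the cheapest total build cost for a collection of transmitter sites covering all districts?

10

T3, T7 cover every district at build cost 6 + 4 = 10.
Any cover uses at least 2 transmitter sites; among all covering selections none totals below 10.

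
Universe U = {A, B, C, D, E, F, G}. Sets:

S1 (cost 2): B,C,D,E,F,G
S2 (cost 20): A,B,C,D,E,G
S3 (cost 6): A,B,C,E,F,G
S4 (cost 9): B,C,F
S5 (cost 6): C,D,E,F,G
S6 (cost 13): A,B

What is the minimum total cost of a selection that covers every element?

8

S1, S3 cover every element at cost 2 + 6 = 8.
Any cover uses at least 2 sets; among all covering selections none totals below 8.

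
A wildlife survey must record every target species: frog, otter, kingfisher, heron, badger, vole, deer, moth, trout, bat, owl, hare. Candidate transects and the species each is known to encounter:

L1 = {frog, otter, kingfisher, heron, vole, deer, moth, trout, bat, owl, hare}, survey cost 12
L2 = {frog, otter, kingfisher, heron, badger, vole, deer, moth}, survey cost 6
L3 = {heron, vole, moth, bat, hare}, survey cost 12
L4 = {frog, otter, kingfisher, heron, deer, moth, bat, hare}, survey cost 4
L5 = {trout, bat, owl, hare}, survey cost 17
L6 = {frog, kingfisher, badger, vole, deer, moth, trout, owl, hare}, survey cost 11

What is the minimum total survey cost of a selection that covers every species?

15

L4, L6 cover every species at survey cost 4 + 11 = 15.
Any cover uses at least 2 transects; among all covering selections none totals below 15.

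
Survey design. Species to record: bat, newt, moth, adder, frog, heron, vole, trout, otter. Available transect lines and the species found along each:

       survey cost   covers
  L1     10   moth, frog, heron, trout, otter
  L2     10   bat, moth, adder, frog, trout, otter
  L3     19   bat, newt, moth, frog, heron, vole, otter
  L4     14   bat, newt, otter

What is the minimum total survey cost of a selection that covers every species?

29

L2, L3 cover every species at survey cost 10 + 19 = 29.
Any cover uses at least 2 transects; among all covering selections none totals below 29.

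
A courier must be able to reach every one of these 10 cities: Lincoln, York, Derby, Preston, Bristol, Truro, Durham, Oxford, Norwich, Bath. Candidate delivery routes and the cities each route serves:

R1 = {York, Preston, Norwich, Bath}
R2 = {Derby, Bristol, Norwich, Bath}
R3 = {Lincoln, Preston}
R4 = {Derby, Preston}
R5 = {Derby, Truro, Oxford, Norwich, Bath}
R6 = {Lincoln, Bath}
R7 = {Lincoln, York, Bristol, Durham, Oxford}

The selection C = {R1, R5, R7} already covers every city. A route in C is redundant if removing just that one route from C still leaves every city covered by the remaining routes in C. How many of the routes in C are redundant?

Drop R1: Preston uncovered — not redundant.
Drop R5: Derby, Truro uncovered — not redundant.
Drop R7: Lincoln, Bristol, Durham uncovered — not redundant.
None of the routes in C is redundant.

0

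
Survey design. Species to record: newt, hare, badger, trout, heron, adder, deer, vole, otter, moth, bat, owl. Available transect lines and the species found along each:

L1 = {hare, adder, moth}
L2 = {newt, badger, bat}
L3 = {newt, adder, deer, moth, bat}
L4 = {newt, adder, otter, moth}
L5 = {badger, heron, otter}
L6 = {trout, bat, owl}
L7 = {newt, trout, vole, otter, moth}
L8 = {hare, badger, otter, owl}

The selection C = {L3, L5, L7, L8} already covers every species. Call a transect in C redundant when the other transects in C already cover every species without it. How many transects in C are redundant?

Drop L3: adder, deer, bat uncovered — not redundant.
Drop L5: heron uncovered — not redundant.
Drop L7: trout, vole uncovered — not redundant.
Drop L8: hare, owl uncovered — not redundant.
None of the transects in C is redundant.

0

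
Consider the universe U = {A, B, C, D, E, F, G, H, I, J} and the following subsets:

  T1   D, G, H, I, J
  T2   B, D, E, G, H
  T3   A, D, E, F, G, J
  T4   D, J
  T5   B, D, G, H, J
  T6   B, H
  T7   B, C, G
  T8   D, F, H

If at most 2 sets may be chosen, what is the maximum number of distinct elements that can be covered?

8

Choosing T1, T3 covers {A, D, E, F, G, H, I, J} — 8 elements.
No choice of 2 sets does better; here B, C are left uncovered.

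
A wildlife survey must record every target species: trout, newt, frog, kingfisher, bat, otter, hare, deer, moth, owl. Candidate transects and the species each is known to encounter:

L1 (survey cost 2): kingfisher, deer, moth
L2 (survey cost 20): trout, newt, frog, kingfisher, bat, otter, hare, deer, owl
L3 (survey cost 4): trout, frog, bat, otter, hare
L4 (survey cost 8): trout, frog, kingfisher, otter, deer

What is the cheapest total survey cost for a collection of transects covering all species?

L1, L2 cover every species at survey cost 2 + 20 = 22.
Any cover uses at least 2 transects; among all covering selections none totals below 22.

22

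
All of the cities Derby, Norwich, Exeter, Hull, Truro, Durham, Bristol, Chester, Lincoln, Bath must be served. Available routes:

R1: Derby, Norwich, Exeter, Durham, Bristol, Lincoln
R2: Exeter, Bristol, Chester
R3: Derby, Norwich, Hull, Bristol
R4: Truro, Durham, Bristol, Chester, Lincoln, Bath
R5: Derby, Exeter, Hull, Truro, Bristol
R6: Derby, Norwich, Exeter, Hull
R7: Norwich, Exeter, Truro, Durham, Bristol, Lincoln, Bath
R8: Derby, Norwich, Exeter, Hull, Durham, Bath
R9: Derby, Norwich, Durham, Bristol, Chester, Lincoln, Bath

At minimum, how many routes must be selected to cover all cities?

R4, R6 together cover {Derby, Norwich, Exeter, Hull, Truro, Durham, Bristol, Chester, Lincoln, Bath} — every city.
No single route contains all 10 cities, so 2 is optimal.
Greedy (largest uncovered first) would take R7, R3, R2 — 3 routes — but 2 suffice.

2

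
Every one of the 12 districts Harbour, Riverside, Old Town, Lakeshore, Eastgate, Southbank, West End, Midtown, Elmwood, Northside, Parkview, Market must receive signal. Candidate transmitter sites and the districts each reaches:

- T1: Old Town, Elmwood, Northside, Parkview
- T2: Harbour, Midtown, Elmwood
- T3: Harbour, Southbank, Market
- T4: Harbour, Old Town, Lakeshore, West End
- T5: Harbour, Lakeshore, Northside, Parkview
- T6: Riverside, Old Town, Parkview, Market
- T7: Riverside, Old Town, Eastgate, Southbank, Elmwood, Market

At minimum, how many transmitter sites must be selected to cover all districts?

T1, T2, T4, T7 together cover {Harbour, Riverside, Old Town, Lakeshore, Eastgate, Southbank, West End, Midtown, Elmwood, Northside, Parkview, Market} — every district.
No 3 of the 7 transmitter sites cover everything (all 35 triples fall short), so 4 is minimum.

4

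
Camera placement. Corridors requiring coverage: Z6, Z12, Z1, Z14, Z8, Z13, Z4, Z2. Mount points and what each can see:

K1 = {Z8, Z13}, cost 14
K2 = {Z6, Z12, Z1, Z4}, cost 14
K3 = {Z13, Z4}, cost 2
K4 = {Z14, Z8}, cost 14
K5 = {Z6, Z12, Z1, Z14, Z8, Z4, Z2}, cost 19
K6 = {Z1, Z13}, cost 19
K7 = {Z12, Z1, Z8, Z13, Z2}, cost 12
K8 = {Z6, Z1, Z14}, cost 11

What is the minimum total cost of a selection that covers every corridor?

21

K3, K5 cover every corridor at cost 2 + 19 = 21.
Any cover uses at least 2 camera mounts; among all covering selections none totals below 21.
Greedy by coverage-per-cost would pick K3, K7, K8 for 25 — worse than the optimum 21.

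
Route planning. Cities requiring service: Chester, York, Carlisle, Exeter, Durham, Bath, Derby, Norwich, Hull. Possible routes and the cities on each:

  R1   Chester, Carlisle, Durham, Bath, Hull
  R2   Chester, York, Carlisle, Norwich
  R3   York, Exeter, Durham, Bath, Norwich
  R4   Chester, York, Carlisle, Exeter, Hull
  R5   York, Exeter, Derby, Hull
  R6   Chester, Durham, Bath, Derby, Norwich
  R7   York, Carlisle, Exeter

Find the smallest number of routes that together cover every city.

2

R4, R6 together cover {Chester, York, Carlisle, Exeter, Durham, Bath, Derby, Norwich, Hull} — every city.
No single route contains all 9 cities, so 2 is optimal.
Greedy (largest uncovered first) would take R1, R3, R5 — 3 routes — but 2 suffice.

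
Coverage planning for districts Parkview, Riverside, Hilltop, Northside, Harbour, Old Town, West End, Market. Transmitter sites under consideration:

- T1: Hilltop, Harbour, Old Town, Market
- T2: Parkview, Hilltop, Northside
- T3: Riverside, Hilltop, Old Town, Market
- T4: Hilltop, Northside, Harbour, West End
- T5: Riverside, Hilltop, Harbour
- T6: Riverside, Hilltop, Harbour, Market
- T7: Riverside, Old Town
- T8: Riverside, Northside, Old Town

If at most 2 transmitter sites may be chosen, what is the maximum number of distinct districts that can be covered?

Choosing T3, T4 covers {Riverside, Hilltop, Northside, Harbour, Old Town, West End, Market} — 7 districts.
No choice of 2 transmitter sites does better; here Parkview is left uncovered.

7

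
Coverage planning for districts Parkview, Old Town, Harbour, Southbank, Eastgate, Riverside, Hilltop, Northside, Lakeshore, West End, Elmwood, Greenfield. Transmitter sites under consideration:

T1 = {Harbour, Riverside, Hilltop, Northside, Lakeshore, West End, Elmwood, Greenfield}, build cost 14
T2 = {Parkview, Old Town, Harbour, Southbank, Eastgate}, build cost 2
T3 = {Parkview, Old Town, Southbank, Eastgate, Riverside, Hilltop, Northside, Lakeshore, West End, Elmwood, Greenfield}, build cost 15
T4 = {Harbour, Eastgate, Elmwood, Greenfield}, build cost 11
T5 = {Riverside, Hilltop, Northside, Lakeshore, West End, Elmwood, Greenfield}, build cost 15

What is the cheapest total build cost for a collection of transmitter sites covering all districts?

T1, T2 cover every district at build cost 14 + 2 = 16.
Any cover uses at least 2 transmitter sites; among all covering selections none totals below 16.

16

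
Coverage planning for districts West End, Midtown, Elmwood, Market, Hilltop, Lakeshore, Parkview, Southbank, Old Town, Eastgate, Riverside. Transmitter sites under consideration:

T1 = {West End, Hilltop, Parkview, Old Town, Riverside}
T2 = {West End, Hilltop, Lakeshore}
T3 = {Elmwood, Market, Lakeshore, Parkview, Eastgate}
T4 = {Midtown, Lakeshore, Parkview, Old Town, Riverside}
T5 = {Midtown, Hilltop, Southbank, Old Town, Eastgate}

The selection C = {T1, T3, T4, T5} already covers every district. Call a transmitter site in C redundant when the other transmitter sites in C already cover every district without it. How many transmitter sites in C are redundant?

Drop T1: West End uncovered — not redundant.
Drop T3: Elmwood, Market uncovered — not redundant.
Drop T4: the rest still cover every district — redundant.
Drop T5: Southbank uncovered — not redundant.
1 redundant: T4.

1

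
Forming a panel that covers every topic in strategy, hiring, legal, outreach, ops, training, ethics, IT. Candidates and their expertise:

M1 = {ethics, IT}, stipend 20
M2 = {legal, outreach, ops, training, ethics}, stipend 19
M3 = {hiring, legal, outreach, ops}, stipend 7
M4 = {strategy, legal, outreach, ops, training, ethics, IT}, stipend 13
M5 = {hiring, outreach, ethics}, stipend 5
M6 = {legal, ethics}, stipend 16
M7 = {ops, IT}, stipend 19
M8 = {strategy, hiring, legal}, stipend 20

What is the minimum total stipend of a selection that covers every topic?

18

M4, M5 cover every topic at stipend 13 + 5 = 18.
Any cover uses at least 2 members; among all covering selections none totals below 18.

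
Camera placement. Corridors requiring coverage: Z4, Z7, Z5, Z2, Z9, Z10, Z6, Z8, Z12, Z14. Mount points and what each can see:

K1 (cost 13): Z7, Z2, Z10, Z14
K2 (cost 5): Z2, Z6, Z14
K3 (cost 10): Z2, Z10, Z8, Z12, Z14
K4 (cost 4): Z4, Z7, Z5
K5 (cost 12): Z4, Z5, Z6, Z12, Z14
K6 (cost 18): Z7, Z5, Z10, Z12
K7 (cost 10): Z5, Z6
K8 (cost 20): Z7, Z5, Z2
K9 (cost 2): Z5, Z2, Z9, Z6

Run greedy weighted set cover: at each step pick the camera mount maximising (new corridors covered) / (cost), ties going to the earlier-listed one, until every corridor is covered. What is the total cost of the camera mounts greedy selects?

16

Pick 1: K9 adds 4 new (Z5, Z2, Z9, Z6) at cost 2 (ratio 4/2).
Pick 2: K4 adds 2 new (Z4, Z7) at cost 4 (ratio 2/4).
Pick 3: K3 adds 4 new (Z10, Z8, Z12, Z14) at cost 10 (ratio 4/10).
Greedy total cost: 2 + 4 + 10 = 16.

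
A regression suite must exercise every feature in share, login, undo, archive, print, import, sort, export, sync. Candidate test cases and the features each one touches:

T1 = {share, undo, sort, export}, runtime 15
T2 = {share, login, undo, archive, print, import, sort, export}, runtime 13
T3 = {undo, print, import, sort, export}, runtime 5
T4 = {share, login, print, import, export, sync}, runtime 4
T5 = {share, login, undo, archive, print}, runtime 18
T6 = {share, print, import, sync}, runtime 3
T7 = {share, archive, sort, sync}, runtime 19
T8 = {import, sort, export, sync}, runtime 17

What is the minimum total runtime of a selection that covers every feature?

T2, T6 cover every feature at runtime 13 + 3 = 16.
Any cover uses at least 2 test cases; among all covering selections none totals below 16.
Greedy by coverage-per-runtime would pick T4, T3, T2 for 22 — worse than the optimum 16.

16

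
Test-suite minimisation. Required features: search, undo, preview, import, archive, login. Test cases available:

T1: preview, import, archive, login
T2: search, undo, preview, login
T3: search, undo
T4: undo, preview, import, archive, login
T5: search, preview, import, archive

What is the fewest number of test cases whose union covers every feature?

2

T1, T2 together cover {search, undo, preview, import, archive, login} — every feature.
No single test case contains all 6 features, so 2 is optimal.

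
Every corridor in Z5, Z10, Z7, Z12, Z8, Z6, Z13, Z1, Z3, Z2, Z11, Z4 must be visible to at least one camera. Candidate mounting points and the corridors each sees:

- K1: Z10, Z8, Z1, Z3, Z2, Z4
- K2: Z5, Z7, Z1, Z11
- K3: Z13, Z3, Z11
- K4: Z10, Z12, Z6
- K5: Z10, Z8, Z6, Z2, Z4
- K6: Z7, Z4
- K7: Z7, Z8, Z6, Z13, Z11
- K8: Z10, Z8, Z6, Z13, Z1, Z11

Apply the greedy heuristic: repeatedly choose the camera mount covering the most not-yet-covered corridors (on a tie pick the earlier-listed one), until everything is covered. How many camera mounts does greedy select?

4

Pick 1: K1 covers 6 new corridors (Z10, Z8, Z1, Z3, Z2, Z4).
Pick 2: K7 covers 4 new corridors (Z7, Z6, Z13, Z11).
Pick 3: K2 covers 1 new corridors (Z5).
Pick 4: K4 covers 1 new corridors (Z12).
Greedy uses 4 camera mounts.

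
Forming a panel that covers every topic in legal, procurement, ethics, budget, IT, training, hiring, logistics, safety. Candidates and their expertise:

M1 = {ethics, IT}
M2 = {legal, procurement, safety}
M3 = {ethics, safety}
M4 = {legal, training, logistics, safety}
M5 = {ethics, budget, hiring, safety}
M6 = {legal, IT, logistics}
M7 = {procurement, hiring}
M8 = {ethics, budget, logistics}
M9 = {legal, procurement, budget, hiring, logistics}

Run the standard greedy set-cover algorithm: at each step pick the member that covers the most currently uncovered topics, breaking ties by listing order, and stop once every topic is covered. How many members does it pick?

3

Pick 1: M9 covers 5 new topics (legal, procurement, budget, hiring, logistics).
Pick 2: M1 covers 2 new topics (ethics, IT).
Pick 3: M4 covers 2 new topics (training, safety).
Greedy uses 3 members.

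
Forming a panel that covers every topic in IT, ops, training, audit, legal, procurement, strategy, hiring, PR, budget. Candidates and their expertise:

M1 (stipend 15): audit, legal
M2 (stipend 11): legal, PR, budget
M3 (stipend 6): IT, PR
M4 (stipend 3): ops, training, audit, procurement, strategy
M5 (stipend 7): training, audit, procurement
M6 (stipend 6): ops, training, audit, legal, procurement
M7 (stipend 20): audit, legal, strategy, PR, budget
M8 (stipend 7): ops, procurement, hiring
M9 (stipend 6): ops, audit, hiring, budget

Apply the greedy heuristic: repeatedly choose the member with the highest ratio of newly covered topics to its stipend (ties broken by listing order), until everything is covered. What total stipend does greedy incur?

21

Pick 1: M4 adds 5 new (ops, training, audit, procurement, strategy) at stipend 3 (ratio 5/3).
Pick 2: M3 adds 2 new (IT, PR) at stipend 6 (ratio 2/6).
Pick 3: M9 adds 2 new (hiring, budget) at stipend 6 (ratio 2/6).
Pick 4: M6 adds 1 new (legal) at stipend 6 (ratio 1/6).
Greedy total stipend: 3 + 6 + 6 + 6 = 21.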